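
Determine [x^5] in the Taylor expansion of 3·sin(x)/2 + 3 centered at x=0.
Expand to order 5: 3·sin(x)/2 + 3 = x^5/80 - x^3/4 + 3·x/2 + 3 + O(x^6).
The coefficient of x^5 is 1/80.

Final answer: 1/80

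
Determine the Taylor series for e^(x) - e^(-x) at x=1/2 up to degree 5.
(-1 + e)·e^(-1/2) + (1 + e)·e^(-1/2)·(x - 1/2) + (-1 + e)·e^(-1/2)·(x - 1/2)^2/2 + (1 + e)·e^(-1/2)·(x - 1/2)^3/6 + (-1 + e)·e^(-1/2)·(x - 1/2)^4/24 + (1 + e)·e^(-1/2)·(x - 1/2)^5/120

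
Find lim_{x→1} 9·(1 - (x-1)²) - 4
Direct substitution at x = 1 gives 5.

Final answer: 5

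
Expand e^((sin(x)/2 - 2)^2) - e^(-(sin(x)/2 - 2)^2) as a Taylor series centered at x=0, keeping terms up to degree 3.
x^3·(-3·e^(4)/2 - e^(-4)/2) + x^2·(-7·e^(-4)/4 + 9·e^(4)/4) + x·(-2·e^(4) - 2·e^(-4)) - e^(-4) + e^(4)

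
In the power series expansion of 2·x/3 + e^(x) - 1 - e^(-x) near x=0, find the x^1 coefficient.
Expand to order 1: 2·x/3 + e^(x) - 1 - e^(-x) = 8·x/3 - 1 + O(x^2).
The coefficient of x^1 is 8/3.

Final answer: 8/3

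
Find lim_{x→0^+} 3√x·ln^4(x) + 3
The product is a 0·∞ indeterminate form at x → 0⁺.
Rewrite the product as 3·ln^4(x) / x^(-1/2) and apply L'Hôpital, or use the standard hierarchy x^(-1/2) ≫ |ln x|^4 as x → 0⁺.
The indeterminate product → 0, so the limit = 3.

Final answer: 3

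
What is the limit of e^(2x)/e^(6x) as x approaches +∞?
This is an ∞/∞ indeterminate form as x → +∞.
Rewrite e^(2x)/e^(6x) = e^((2−6)x) = e^(-4x); the exponent coefficient is -4 < 0 so e^(-4x) → 0.
Limit = 0.

Final answer: 0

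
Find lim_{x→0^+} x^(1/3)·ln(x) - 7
The product is a 0·∞ indeterminate form at x → 0⁺.
Rewrite the product as ln(x) / x^(-1/3) and apply L'Hôpital, or use the standard hierarchy x^(-1/3) ≫ |ln x| as x → 0⁺.
The indeterminate product → 0, so the limit = -7.

Final answer: -7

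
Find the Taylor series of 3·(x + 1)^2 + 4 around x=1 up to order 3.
16 + 12·(x - 1) + 3·(x - 1)^2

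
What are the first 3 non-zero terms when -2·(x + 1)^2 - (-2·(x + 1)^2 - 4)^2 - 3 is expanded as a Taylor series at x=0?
-42·x^2 - 52·x - 41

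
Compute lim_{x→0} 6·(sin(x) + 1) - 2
Direct substitution at x = 0 gives 4.

Final answer: 4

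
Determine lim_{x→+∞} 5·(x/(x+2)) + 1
Evaluate the dominant behaviour as x → +∞; each term tends to a finite value or vanishes.
Limit = 6.

Final answer: 6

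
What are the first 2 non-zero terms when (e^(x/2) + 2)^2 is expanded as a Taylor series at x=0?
3·x + 9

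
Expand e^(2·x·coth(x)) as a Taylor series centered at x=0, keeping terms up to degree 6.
68·x^6·e^(2)/2835 + 8·x^4·e^(2)/45 + 2·x^2·e^(2)/3 + e^(2)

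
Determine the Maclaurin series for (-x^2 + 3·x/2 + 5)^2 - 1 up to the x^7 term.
x^4 - 3·x^3 - 31·x^2/4 + 15·x + 24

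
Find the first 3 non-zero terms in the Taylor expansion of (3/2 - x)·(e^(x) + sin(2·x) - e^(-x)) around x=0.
-3·x^3/2 - 4·x^2 + 6·x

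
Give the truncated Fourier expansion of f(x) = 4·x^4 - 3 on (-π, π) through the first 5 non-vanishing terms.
(192 - 32·π^2)·cos(x) + (-12 + 8·π^2)·cos(2·x) + (64/27 - 32·π^2/9)·cos(3·x) + (-3/4 + 2·π^2)·cos(4·x) - 3 + 4·π^4/5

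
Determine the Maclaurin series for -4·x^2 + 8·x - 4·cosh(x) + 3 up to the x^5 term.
-x^4/6 - 6·x^2 + 8·x - 1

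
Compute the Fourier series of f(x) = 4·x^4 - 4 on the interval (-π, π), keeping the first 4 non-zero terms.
(192 - 32·π^2)·cos(x) + (-12 + 8·π^2)·cos(2·x) + (64/27 - 32·π^2/9)·cos(3·x) - 4 + 4·π^4/5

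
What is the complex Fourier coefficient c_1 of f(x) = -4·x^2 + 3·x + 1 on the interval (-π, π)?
Compute the real Fourier coefficients first: a_1 = 16, b_1 = 6.
Then c_1 = (a_1 − i·b_1)/2 = 8 - 3·i.

Final answer: 8 - 3·i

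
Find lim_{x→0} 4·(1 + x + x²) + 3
Direct substitution at x = 0 gives 7.

Final answer: 7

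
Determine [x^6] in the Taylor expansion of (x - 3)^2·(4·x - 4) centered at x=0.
Expand to order 6: (x - 3)^2·(4·x - 4) = 4·x^3 - 28·x^2 + 60·x - 36 + O(x^7).
The coefficient of x^6 is 0.

Final answer: 0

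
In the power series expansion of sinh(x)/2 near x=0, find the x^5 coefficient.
Expand to order 5: sinh(x)/2 = x^5/240 + x^3/12 + x/2 + O(x^6).
The coefficient of x^5 is 1/240.

Final answer: 1/240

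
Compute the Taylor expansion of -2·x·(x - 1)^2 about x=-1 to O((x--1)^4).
8 - 16·(x + 1) + 10·(x + 1)^2 - 2·(x + 1)^3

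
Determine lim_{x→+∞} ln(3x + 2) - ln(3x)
This is an ∞ − ∞ indeterminate form.
Combine the logarithms: ln(3x+2) − ln(3x) = ln((3x+2)/(3x)) = ln(1 + 2/(3x)) → ln(1) = 0.
Limit = 0.

Final answer: 0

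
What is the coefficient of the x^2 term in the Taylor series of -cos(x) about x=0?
Expand to order 2: -cos(x) = x^2/2 - 1 + O(x^3).
The coefficient of x^2 is 1/2.

Final answer: 1/2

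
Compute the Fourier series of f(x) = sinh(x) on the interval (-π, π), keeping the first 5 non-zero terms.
sin(x)·sinh(π)/π - 4·sin(2·x)·sinh(π)/(5·π) + 3·sin(3·x)·sinh(π)/(5·π) - 8·sin(4·x)·sinh(π)/(17·π) + 5·sin(5·x)·sinh(π)/(13·π)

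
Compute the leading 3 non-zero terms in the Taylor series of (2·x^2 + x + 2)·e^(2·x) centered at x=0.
8·x^2 + 5·x + 2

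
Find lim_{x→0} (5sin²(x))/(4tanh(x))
Both numerator and denominator → 0 as x → 0; this is a 0/0 indeterminate form.
Expand each to leading order near x = 0: numerator ~ 5·x^2, denominator ~ 4·x.
The limit of the ratio is 0.

Final answer: 0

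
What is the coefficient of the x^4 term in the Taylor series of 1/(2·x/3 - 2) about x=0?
Expand to order 4: 1/(2·x/3 - 2) = -x^4/162 - x^3/54 - x^2/18 - x/6 - 1/2 + O(x^5).
The coefficient of x^4 is -1/162.

Final answer: -1/162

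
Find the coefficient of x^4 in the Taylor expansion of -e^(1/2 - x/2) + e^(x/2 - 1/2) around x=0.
Expand to order 4: -e^(1/2 - x/2) + e^(x/2 - 1/2) = x^4·(-e^(1/2)/384 + e^(-1/2)/384) + x^3·(e^(-1/2)/48 + e^(1/2)/48) + x^2·(-e^(1/2)/8 + e^(-1/2)/8) + x·(e^(-1/2)/2 + e^(1/2)/2) - e^(1/2) + e^(-1/2) + O(x^5).
The coefficient of x^4 is -e^(1/2)/384 + e^(-1/2)/384.

Final answer: -e^(1/2)/384 + e^(-1/2)/384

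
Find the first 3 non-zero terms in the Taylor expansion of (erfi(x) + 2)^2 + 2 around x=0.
4·x^2/π + 8·x/√(π) + 6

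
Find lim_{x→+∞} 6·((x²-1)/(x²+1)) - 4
Evaluate the dominant behaviour as x → +∞; each term tends to a finite value or vanishes.
Limit = 2.

Final answer: 2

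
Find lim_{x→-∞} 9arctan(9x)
Evaluate the dominant behaviour as x → -∞; each term tends to a finite value or vanishes.
Limit = -9·π/2.

Final answer: -9·π/2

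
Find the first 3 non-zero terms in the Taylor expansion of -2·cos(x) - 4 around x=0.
-x^4/12 + x^2 - 6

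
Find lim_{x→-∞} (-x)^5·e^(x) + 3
The product is a 0·∞ indeterminate form at x → -∞.
Rewrite the product as (-x)^5 / e^(-x) (an ∞/∞ form) and apply L'Hôpital, or use the standard hierarchy e^(|x|) ≫ |(-x)^5| as x → -∞.
The indeterminate product → 0, so the limit = 3.

Final answer: 3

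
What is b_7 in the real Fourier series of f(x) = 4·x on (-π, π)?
b_7 = (1/π) ∫_{-π}^{π} f(x)·sin(7x) dx.
Evaluate the integral (use parity and integration by parts as needed): b_7 = 8/7.

Final answer: 8/7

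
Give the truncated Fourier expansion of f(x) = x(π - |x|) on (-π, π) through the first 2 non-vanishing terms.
8·sin(x)/π + 8·sin(3·x)/(27·π)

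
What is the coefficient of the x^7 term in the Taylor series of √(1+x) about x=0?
Expand to order 7: √(1+x) = 33·x^7/2048 - 21·x^6/1024 + 7·x^5/256 - 5·x^4/128 + x^3/16 - x^2/8 + x/2 + 1 + O(x^8).
The coefficient of x^7 is 33/2048.

Final answer: 33/2048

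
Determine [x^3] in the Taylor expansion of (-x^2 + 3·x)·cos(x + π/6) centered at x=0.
Expand to order 3: (-x^2 + 3·x)·cos(x + π/6) = x^3·(1/2 - 3·√(3)/4) + x^2·(-3/2 - √(3)/2) + 3·√(3)·x/2 + O(x^4).
The coefficient of x^3 is 1/2 - 3·√(3)/4.

Final answer: 1/2 - 3·√(3)/4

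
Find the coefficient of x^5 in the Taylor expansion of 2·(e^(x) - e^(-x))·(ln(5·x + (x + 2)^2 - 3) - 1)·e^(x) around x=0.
Expand to order 5: 2·(e^(x) - e^(-x))·(ln(5·x + (x + 2)^2 - 3) - 1)·e^(x) = -80953·x^5/15 + 2402·x^4/3 - 374·x^3/3 + 32·x^2 - 4·x + O(x^6).
The coefficient of x^5 is -80953/15.

Final answer: -80953/15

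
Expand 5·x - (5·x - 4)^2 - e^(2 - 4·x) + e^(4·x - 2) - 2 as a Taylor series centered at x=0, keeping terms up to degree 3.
x^3·(32·e^(-2)/3 + 32·e^(2)/3) + x^2·(-8·e^(2) - 25 + 8·e^(-2)) + x·(4·e^(-2) + 4·e^(2) + 45) - 18 - e^(2) + e^(-2)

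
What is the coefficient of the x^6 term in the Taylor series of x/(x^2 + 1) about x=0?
Expand to order 6: x/(x^2 + 1) = x^5 - x^3 + x + O(x^7).
The coefficient of x^6 is 0.

Final answer: 0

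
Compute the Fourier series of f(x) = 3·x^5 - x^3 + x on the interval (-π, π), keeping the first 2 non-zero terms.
(-122·π^2 + 6·π^4 + 734)·sin(x) + (-3·π^4 - 25 + 16·π^2)·sin(2·x)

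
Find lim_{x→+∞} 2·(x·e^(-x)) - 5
Evaluate the dominant behaviour as x → +∞; each term tends to a finite value or vanishes.
Limit = -5.

Final answer: -5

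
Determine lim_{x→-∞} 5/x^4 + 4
Evaluate the dominant behaviour as x → -∞; each term tends to a finite value or vanishes.
Limit = 4.

Final answer: 4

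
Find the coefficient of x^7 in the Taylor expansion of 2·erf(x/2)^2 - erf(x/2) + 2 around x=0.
Expand to order 7: 2·erf(x/2)^2 - erf(x/2) + 2 = x^7/(2688·√(π)) + 7·x^6/(180·π) - x^5/(160·√(π)) - x^4/(3·π) + x^3/(12·√(π)) + 2·x^2/π - x/√(π) + 2 + O(x^8).
The coefficient of x^7 is 1/(2688·√(π)).

Final answer: 1/(2688·√(π))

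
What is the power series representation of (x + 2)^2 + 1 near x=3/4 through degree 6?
137/16 + 11·(x - 3/4)/2 + (x - 3/4)^2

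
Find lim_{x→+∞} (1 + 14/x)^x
As x → +∞: this is the defining limit (1 + 14/x)^x → e^14.
Limit = e^(14).

Final answer: e^(14)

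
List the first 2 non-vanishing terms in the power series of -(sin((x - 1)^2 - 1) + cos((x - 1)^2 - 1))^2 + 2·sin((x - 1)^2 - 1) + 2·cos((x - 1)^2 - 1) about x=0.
1 - 4·x^2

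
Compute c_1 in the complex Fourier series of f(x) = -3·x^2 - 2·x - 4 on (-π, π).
Compute the real Fourier coefficients first: a_1 = 12, b_1 = -4.
Then c_1 = (a_1 − i·b_1)/2 = 6 + 2·i.

Final answer: 6 + 2·i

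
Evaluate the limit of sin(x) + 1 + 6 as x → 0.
Direct substitution at x = 0 gives 7.

Final answer: 7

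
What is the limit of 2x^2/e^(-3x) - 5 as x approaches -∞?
The quotient is an ∞/∞ indeterminate form as x → -∞.
Compare growth rates of the dominant terms (exponentials ≫ polynomials ≫ logarithms), or apply L'Hôpital's rule; the quotient → 0.
Adding the constant: 0 - 5 = -5. Limit = -5.

Final answer: -5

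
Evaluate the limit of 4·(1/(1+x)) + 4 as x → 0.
Direct substitution at x = 0 gives 8.

Final answer: 8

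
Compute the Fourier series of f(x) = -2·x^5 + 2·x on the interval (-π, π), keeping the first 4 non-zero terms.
(-476 - 4·π^4 + 80·π^2)·sin(x) + (-10·π^2 + 13 + 2·π^4)·sin(2·x) + (-4·π^4/3 - 52/81 + 80·π^2/27)·sin(3·x) + (-5·π^2/4 - 17/32 + π^4)·sin(4·x)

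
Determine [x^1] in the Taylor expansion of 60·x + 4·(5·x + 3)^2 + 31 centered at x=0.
Expand to order 1: 60·x + 4·(5·x + 3)^2 + 31 = 180·x + 67 + O(x^2).
The coefficient of x^1 is 180.

Final answer: 180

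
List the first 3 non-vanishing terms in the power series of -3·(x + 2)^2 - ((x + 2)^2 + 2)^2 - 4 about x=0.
-31·x^2 - 60·x - 52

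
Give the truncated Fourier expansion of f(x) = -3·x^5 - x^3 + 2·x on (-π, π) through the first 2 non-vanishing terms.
(-704 - 6·π^4 + 118·π^2)·sin(x) + (-14·π^2 + 19 + 3·π^4)·sin(2·x)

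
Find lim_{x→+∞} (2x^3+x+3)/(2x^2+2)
This is an ∞/∞ indeterminate form as x → +∞.
Divide numerator and denominator by x^3 and let the lower-order terms vanish; the numerator's degree 3 exceeds the denominator's degree 2, so the quotient diverges.
Limit = ∞.

Final answer: ∞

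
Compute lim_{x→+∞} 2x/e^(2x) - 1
The quotient is an ∞/∞ indeterminate form as x → +∞.
The exponential denominator e^(2x) dominates the polynomial numerator (e^x ≫ x as x → ∞), so the quotient → 0.
Adding the constant: 0 - 1 = -1. Limit = -1.

Final answer: -1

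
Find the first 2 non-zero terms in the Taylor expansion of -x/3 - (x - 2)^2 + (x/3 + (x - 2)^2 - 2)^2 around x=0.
148·x^2/9 - 11·x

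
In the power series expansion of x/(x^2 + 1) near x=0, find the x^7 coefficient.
Expand to order 7: x/(x^2 + 1) = -x^7 + x^5 - x^3 + x + O(x^8).
The coefficient of x^7 is -1.

Final answer: -1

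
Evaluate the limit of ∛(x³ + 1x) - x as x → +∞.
This is an ∞ − ∞ indeterminate form.
Multiply by (A² + AB + B²)/(A² + AB + B²) where A = ∛(x³+1x), B = x to use A³ − B³ = (A−B)(A²+AB+B²); the x³ terms cancel, leaving (1x)/(A²+AB+B²) with denominator ~ 3x², so the limit is 0.
Limit = 0.

Final answer: 0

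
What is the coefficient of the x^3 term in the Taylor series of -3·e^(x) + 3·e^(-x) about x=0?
Expand to order 3: -3·e^(x) + 3·e^(-x) = -x^3 - 6·x + O(x^4).
The coefficient of x^3 is -1.

Final answer: -1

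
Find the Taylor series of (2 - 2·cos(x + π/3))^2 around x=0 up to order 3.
2·√(3)·x^3/3 + 4·x^2 + 2·√(3)·x + 1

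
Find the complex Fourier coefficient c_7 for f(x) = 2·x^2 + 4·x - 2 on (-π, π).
Compute the real Fourier coefficients first: a_7 = -8/49, b_7 = 8/7.
Then c_7 = (a_7 − i·b_7)/2 = -4/49 - 4·i/7.

Final answer: -4/49 - 4·i/7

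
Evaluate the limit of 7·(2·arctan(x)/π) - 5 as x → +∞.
Evaluate the dominant behaviour as x → +∞; each term tends to a finite value or vanishes.
Limit = 2.

Final answer: 2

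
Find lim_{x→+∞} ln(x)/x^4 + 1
The quotient is an ∞/∞ indeterminate form as x → +∞.
The polynomial denominator x^4 dominates the logarithmic numerator (any positive power of x ≫ ln(x) as x → ∞), so the quotient → 0.
Adding the constant: 0 + 1 = 1. Limit = 1.

Final answer: 1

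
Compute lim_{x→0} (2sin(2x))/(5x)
Both numerator and denominator → 0 as x → 0; this is a 0/0 indeterminate form.
Expand each to leading order near x = 0: numerator ~ 4·x, denominator ~ 5·x.
The limit of the ratio is 4/5.

Final answer: 4/5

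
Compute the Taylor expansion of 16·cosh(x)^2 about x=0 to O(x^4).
16·x^2 + 16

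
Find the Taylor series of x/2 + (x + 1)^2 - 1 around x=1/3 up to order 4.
17/18 + 19·(x - 1/3)/6 + (x - 1/3)^2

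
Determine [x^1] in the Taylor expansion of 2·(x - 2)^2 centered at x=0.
Expand to order 1: 2·(x - 2)^2 = 8 - 8·x + O(x^2).
The coefficient of x^1 is -8.

Final answer: -8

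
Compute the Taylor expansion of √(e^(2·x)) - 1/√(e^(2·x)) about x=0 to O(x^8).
x^7/2520 + x^5/60 + x^3/3 + 2·x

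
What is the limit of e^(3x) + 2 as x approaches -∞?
Evaluate the dominant behaviour as x → -∞; each term tends to a finite value or vanishes.
Limit = 2.

Final answer: 2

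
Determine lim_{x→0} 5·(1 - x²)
Direct substitution at x = 0 gives 5.

Final answer: 5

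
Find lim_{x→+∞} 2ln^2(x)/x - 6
The quotient is an ∞/∞ indeterminate form as x → +∞.
The polynomial denominator x dominates the logarithmic numerator (any positive power of x ≫ ln^2(x) as x → ∞), so the quotient → 0.
Adding the constant: 0 - 6 = -6. Limit = -6.

Final answer: -6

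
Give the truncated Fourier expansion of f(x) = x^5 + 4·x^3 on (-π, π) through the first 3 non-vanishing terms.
(-32·π^2 + 192 + 2·π^4)·sin(x) + (-π^4 - 3/2 + π^2)·sin(2·x) + (-64/81 + 32·π^2/27 + 2·π^4/3)·sin(3·x)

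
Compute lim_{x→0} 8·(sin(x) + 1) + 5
Direct substitution at x = 0 gives 13.

Final answer: 13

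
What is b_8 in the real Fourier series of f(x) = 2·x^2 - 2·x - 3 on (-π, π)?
b_8 = (1/π) ∫_{-π}^{π} f(x)·sin(8x) dx.
Evaluate the integral (use parity and integration by parts as needed): b_8 = 1/2.

Final answer: 1/2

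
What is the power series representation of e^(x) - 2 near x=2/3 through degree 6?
-2 + e^(2/3) + e^(2/3)·(x - 2/3) + e^(2/3)·(x - 2/3)^2/2 + e^(2/3)·(x - 2/3)^3/6 + e^(2/3)·(x - 2/3)^4/24 + e^(2/3)·(x - 2/3)^5/120 + e^(2/3)·(x - 2/3)^6/720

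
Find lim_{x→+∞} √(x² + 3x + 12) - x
This is an ∞ − ∞ indeterminate form.
Multiply and divide by the conjugate √(x²+3x + 12) + x; the x² terms cancel, leaving (3x + 12)/(√(x²+3x + 12)+x) → 3/2.
Limit = 3/2.

Final answer: 3/2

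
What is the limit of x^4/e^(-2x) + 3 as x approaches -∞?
The quotient is an ∞/∞ indeterminate form as x → -∞.
Compare growth rates of the dominant terms (exponentials ≫ polynomials ≫ logarithms), or apply L'Hôpital's rule; the quotient → 0.
Adding the constant: 0 + 3 = 3. Limit = 3.

Final answer: 3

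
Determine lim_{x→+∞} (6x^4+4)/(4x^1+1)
This is an ∞/∞ indeterminate form as x → +∞.
Divide numerator and denominator by x^4 and let the lower-order terms vanish; the numerator's degree 4 exceeds the denominator's degree 1, so the quotient diverges.
Limit = ∞.

Final answer: ∞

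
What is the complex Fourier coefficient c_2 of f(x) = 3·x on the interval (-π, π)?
Compute the real Fourier coefficients first: a_2 = 0, b_2 = -3.
Then c_2 = (a_2 − i·b_2)/2 = 3·i/2.

Final answer: 3·i/2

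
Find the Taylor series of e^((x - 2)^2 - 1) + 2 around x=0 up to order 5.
-106·x^5·e^(3)/5 + 115·x^4·e^(3)/6 - 44·x^3·e^(3)/3 + 9·x^2·e^(3) - 4·x·e^(3) + 2 + e^(3)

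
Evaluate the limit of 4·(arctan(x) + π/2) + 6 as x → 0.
Direct substitution at x = 0 gives 6 + 2·π.

Final answer: 6 + 2·π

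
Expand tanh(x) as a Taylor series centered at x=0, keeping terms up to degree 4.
-x^3/3 + x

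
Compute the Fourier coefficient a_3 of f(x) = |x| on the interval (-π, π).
a_3 = (1/π) ∫_{-π}^{π} f(x)·cos(3x) dx.
Evaluate the integral (use parity and integration by parts as needed): a_3 = -4/(9·π).

Final answer: -4/(9·π)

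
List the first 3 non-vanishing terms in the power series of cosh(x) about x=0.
x^4/24 + x^2/2 + 1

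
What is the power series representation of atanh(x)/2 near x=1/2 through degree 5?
atanh(1/2)/2 + 2·(x - 1/2)/3 + 4·(x - 1/2)^2/9 + 56·(x - 1/2)^3/81 + 80·(x - 1/2)^4/81 + 1952·(x - 1/2)^5/1215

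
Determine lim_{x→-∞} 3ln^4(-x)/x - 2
The quotient is an ∞/∞ indeterminate form as x → -∞.
Compare growth rates of the dominant terms (exponentials ≫ polynomials ≫ logarithms), or apply L'Hôpital's rule; the quotient → 0.
Adding the constant: 0 - 2 = -2. Limit = -2.

Final answer: -2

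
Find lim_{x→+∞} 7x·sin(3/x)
As x → +∞: let u = 3/x → 0⁺; then 7·x·sin(3/x) = 7·3·sin(u)/u → 7·3·1 = 21.
Limit = 21.

Final answer: 21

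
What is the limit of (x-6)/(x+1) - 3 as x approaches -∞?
Evaluate the dominant behaviour as x → -∞; each term tends to a finite value or vanishes.
Limit = -2.

Final answer: -2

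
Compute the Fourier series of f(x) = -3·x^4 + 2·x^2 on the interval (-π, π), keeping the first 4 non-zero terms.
(-152 + 24·π^2)·cos(x) + (11 - 6·π^2)·cos(2·x) + (-8/3 + 8·π^2/3)·cos(3·x) - 3·π^4/5 + 2·π^2/3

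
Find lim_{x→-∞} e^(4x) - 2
Evaluate the dominant behaviour as x → -∞; each term tends to a finite value or vanishes.
Limit = -2.

Final answer: -2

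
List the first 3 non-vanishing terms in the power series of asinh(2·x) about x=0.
12·x^5/5 - 4·x^3/3 + 2·x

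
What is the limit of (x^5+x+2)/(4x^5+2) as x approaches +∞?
This is an ∞/∞ indeterminate form as x → +∞.
Divide numerator and denominator by x^5 and let the lower-order terms vanish; the leading terms give 1/4.
Limit = 1/4.

Final answer: 1/4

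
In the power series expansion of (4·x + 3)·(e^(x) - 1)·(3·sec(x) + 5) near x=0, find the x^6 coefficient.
197/40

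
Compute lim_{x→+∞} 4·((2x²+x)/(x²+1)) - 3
Evaluate the dominant behaviour as x → +∞; each term tends to a finite value or vanishes.
Limit = 5.

Final answer: 5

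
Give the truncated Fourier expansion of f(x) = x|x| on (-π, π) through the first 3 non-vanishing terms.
(-8 + 2·π^2)·sin(x)/π - π·sin(2·x) + (-8 + 18·π^2)·sin(3·x)/(27·π)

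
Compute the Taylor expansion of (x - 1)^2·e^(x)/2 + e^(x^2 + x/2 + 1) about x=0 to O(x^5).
x^4·(5/48 + 241·e/384) + x^3·(1/12 + 25·e/48) + x^2·(-1/4 + 9·e/8) + x·(-1/2 + e/2) + 1/2 + e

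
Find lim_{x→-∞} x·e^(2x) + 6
The product is a 0·∞ indeterminate form at x → -∞.
Rewrite the product as x / e^(-2x) (an ∞/∞ form) and apply L'Hôpital, or use the standard hierarchy e^(2|x|) ≫ |x| as x → -∞.
The indeterminate product → 0, so the limit = 6.

Final answer: 6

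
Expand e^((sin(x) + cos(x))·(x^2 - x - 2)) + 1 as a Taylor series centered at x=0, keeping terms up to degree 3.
-17·x^3·e^(-2)/3 + 11·x^2·e^(-2)/2 - 3·x·e^(-2) + e^(-2) + 1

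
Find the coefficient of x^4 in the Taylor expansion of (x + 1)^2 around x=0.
Expand to order 4: (x + 1)^2 = x^2 + 2·x + 1 + O(x^5).
The coefficient of x^4 is 0.

Final answer: 0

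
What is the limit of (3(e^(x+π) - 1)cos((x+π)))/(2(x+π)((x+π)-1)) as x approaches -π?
Both numerator and denominator → 0 as x → -π; this is a 0/0 indeterminate form.
Expand each to leading order near x = -π: numerator ~ 3·(x + π), denominator ~ -2·(x + π).
The limit of the ratio is -3/2.

Final answer: -3/2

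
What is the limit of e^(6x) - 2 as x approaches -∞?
Evaluate the dominant behaviour as x → -∞; each term tends to a finite value or vanishes.
Limit = -2.

Final answer: -2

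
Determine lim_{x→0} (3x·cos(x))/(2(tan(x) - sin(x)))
Both numerator and denominator → 0 as x → 0; this is a 0/0 indeterminate form.
Expand each to leading order near x = 0: numerator ~ 3·x, denominator ~ x^3.
The limit of the ratio is ∞.

Final answer: ∞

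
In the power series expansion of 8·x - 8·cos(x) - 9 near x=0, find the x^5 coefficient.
Expand to order 5: 8·x - 8·cos(x) - 9 = -x^4/3 + 4·x^2 + 8·x - 17 + O(x^6).
The coefficient of x^5 is 0.

Final answer: 0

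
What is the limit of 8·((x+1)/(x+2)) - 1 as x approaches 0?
Direct substitution at x = 0 gives 3.

Final answer: 3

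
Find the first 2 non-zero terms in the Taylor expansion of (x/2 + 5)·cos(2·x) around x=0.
x/2 + 5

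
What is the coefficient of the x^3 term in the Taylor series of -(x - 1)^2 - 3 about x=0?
Expand to order 3: -(x - 1)^2 - 3 = -x^2 + 2·x - 4 + O(x^4).
The coefficient of x^3 is 0.

Final answer: 0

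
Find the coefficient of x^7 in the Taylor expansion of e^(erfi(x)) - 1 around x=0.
Expand to order 7: e^(erfi(x)) - 1 = x^7·(8/(315·π^(7/2)) + 4/(9·π^(5/2)) + 1/(21·√(π)) + 38/(45·π^(3/2))) + x^6·(4/(45·π^3) + 8/(9·π^2) + 28/(45·π)) + x^5·(4/(15·π^(5/2)) + 1/(5·√(π)) + 4/(3·π^(3/2))) + x^4·(2/(3·π^2) + 4/(3·π)) + x^3·(4/(3·π^(3/2)) + 2/(3·√(π))) + 2·x^2/π + 2·x/√(π) + O(x^8).
The coefficient of x^7 is 8/(315·π^(7/2)) + 4/(9·π^(5/2)) + 1/(21·√(π)) + 38/(45·π^(3/2)).

Final answer: 8/(315·π^(7/2)) + 4/(9·π^(5/2)) + 1/(21·√(π)) + 38/(45·π^(3/2))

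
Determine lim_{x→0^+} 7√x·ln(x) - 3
The product is a 0·∞ indeterminate form at x → 0⁺.
Rewrite the product as 7·ln(x) / x^(-1/2) and apply L'Hôpital, or use the standard hierarchy x^(-1/2) ≫ |ln x| as x → 0⁺.
The indeterminate product → 0, so the limit = -3.

Final answer: -3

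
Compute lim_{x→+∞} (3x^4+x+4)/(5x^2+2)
This is an ∞/∞ indeterminate form as x → +∞.
Divide numerator and denominator by x^4 and let the lower-order terms vanish; the numerator's degree 4 exceeds the denominator's degree 2, so the quotient diverges.
Limit = ∞.

Final answer: ∞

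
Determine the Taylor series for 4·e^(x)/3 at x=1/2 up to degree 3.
4·e^(1/2)/3 + 4·e^(1/2)·(x - 1/2)/3 + 2·e^(1/2)·(x - 1/2)^2/3 + 2·e^(1/2)·(x - 1/2)^3/9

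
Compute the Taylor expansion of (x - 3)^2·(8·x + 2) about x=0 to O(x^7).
8·x^3 - 46·x^2 + 60·x + 18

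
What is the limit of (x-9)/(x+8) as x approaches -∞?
Evaluate the dominant behaviour as x → -∞; each term tends to a finite value or vanishes.
Limit = 1.

Final answer: 1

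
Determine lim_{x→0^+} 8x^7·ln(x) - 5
The product is a 0·∞ indeterminate form at x → 0⁺.
Rewrite the product as 8·ln(x) / x^(-7) and apply L'Hôpital, or use the standard hierarchy x^(-7) ≫ |ln x| as x → 0⁺.
The indeterminate product → 0, so the limit = -5.

Final answer: -5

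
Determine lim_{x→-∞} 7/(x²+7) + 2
Evaluate the dominant behaviour as x → -∞; each term tends to a finite value or vanishes.
Limit = 2.

Final answer: 2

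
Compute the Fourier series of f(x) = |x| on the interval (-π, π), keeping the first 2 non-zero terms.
-4·cos(x)/π + π/2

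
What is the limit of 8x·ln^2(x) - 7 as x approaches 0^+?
The product is a 0·∞ indeterminate form at x → 0⁺.
Rewrite the product as 8·ln^2(x) / x^(-1) and apply L'Hôpital, or use the standard hierarchy x^(-1) ≫ |ln x|^2 as x → 0⁺.
The indeterminate product → 0, so the limit = -7.

Final answer: -7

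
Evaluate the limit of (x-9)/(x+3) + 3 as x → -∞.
Evaluate the dominant behaviour as x → -∞; each term tends to a finite value or vanishes.
Limit = 4.

Final answer: 4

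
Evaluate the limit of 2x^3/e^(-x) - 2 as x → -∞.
The quotient is an ∞/∞ indeterminate form as x → -∞.
Compare growth rates of the dominant terms (exponentials ≫ polynomials ≫ logarithms), or apply L'Hôpital's rule; the quotient → 0.
Adding the constant: 0 - 2 = -2. Limit = -2.

Final answer: -2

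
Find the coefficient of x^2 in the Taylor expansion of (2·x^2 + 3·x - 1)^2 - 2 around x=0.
Expand to order 2: (2·x^2 + 3·x - 1)^2 - 2 = 5·x^2 - 6·x - 1 + O(x^3).
The coefficient of x^2 is 5.

Final answer: 5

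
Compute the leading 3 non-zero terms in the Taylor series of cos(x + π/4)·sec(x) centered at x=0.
-√(2)·x^3/6 - √(2)·x/2 + √(2)/2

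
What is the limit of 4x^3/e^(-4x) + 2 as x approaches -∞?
The quotient is an ∞/∞ indeterminate form as x → -∞.
Compare growth rates of the dominant terms (exponentials ≫ polynomials ≫ logarithms), or apply L'Hôpital's rule; the quotient → 0.
Adding the constant: 0 + 2 = 2. Limit = 2.

Final answer: 2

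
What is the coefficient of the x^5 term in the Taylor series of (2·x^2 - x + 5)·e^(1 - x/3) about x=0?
Expand to order 5: (2·x^2 - x + 5)·e^(1 - x/3) = -19·e·x^5/1458 + 233·e·x^4/1944 - 61·e·x^3/81 + 47·e·x^2/18 - 8·e·x/3 + 5·e + O(x^6).
The coefficient of x^5 is -19·e/1458.

Final answer: -19·e/1458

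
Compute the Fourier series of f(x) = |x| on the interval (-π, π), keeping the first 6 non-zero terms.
-4·cos(x)/π - 4·cos(3·x)/(9·π) - 4·cos(5·x)/(25·π) - 4·cos(7·x)/(49·π) - 4·cos(9·x)/(81·π) + π/2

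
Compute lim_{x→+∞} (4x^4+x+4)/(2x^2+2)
This is an ∞/∞ indeterminate form as x → +∞.
Divide numerator and denominator by x^4 and let the lower-order terms vanish; the numerator's degree 4 exceeds the denominator's degree 2, so the quotient diverges.
Limit = ∞.

Final answer: ∞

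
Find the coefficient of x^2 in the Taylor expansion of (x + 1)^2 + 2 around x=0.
Expand to order 2: (x + 1)^2 + 2 = x^2 + 2·x + 3 + O(x^3).
The coefficient of x^2 is 1.

Final answer: 1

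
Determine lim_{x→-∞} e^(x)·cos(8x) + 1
Evaluate the dominant behaviour as x → -∞; each term tends to a finite value or vanishes.
Limit = 1.

Final answer: 1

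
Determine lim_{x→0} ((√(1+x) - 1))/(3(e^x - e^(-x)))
Both numerator and denominator → 0 as x → 0; this is a 0/0 indeterminate form.
Expand each to leading order near x = 0: numerator ~ x/2, denominator ~ 6·x.
The limit of the ratio is 1/12.

Final answer: 1/12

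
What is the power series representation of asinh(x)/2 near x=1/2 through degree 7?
asinh(1/2)/2 + √(5)·(x - 1/2)/5 - √(5)·(x - 1/2)^2/25 - 4·√(5)·(x - 1/2)^3/375 + 2·√(5)·(x - 1/2)^4/125 - 16·√(5)·(x - 1/2)^5/3125 - 176·√(5)·(x - 1/2)^6/46875 + 2624·√(5)·(x - 1/2)^7/546875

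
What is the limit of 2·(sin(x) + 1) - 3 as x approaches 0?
Direct substitution at x = 0 gives -1.

Final answer: -1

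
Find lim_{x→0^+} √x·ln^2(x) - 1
The product is a 0·∞ indeterminate form at x → 0⁺.
Rewrite the product as ln^2(x) / x^(-1/2) and apply L'Hôpital, or use the standard hierarchy x^(-1/2) ≫ |ln x|^2 as x → 0⁺.
The indeterminate product → 0, so the limit = -1.

Final answer: -1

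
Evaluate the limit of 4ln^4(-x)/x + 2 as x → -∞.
The quotient is an ∞/∞ indeterminate form as x → -∞.
Compare growth rates of the dominant terms (exponentials ≫ polynomials ≫ logarithms), or apply L'Hôpital's rule; the quotient → 0.
Adding the constant: 0 + 2 = 2. Limit = 2.

Final answer: 2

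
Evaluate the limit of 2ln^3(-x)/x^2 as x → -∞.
This is an ∞/∞ indeterminate form as x → -∞.
Compare growth rates of the dominant terms (exponentials ≫ polynomials ≫ logarithms), or apply L'Hôpital's rule; the quotient → 0.
Limit = 0.

Final answer: 0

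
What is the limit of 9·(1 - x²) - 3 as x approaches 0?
Direct substitution at x = 0 gives 6.

Final answer: 6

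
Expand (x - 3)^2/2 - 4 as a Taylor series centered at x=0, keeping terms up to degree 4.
x^2/2 - 3·x + 1/2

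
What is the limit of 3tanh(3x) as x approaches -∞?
Evaluate the dominant behaviour as x → -∞; each term tends to a finite value or vanishes.
Limit = -3.

Final answer: -3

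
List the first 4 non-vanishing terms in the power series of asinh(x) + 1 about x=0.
3·x^5/40 - x^3/6 + x + 1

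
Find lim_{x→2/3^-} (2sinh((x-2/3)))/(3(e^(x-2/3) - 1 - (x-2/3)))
Both numerator and denominator → 0 as x → 2/3^-; this is a 0/0 indeterminate form.
Expand each to leading order near x = 2/3: numerator ~ 2·(x - 2/3), denominator ~ 3·(x - 2/3)^2/2.
The limit of the ratio is -∞.

Final answer: -∞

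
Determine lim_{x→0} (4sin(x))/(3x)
Both numerator and denominator → 0 as x → 0; this is a 0/0 indeterminate form.
Expand each to leading order near x = 0: numerator ~ 4·x, denominator ~ 3·x.
The limit of the ratio is 4/3.

Final answer: 4/3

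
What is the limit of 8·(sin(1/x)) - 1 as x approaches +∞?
Evaluate the dominant behaviour as x → +∞; each term tends to a finite value or vanishes.
Limit = -1.

Final answer: -1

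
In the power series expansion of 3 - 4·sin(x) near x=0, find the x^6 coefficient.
Expand to order 6: 3 - 4·sin(x) = -x^5/30 + 2·x^3/3 - 4·x + 3 + O(x^7).
The coefficient of x^6 is 0.

Final answer: 0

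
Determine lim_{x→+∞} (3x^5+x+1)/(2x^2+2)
This is an ∞/∞ indeterminate form as x → +∞.
Divide numerator and denominator by x^5 and let the lower-order terms vanish; the numerator's degree 5 exceeds the denominator's degree 2, so the quotient diverges.
Limit = ∞.

Final answer: ∞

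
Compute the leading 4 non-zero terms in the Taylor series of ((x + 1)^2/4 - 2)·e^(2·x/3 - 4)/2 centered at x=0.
31·x^3·e^(-4)/324 + 7·x^2·e^(-4)/72 - x·e^(-4)/3 - 7·e^(-4)/8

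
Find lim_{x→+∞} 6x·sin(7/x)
As x → +∞: let u = 7/x → 0⁺; then 6·x·sin(7/x) = 6·7·sin(u)/u → 6·7·1 = 42.
Limit = 42.

Final answer: 42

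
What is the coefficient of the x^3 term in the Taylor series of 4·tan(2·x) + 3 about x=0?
Expand to order 3: 4·tan(2·x) + 3 = 32·x^3/3 + 8·x + 3 + O(x^4).
The coefficient of x^3 is 32/3.

Final answer: 32/3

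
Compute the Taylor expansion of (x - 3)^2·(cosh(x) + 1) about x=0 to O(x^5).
7·x^4/8 - 3·x^3 + 13·x^2/2 - 12·x + 18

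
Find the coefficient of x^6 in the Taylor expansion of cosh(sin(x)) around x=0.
Expand to order 6: cosh(sin(x)) = -x^6/240 - x^4/8 + x^2/2 + 1 + O(x^7).
The coefficient of x^6 is -1/240.

Final answer: -1/240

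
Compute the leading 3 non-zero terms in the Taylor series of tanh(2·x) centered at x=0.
64·x^5/15 - 8·x^3/3 + 2·x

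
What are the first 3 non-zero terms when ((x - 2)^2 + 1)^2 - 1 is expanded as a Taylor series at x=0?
26·x^2 - 40·x + 24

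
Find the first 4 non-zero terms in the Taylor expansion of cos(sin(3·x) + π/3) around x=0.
9·√(3)·x^3/2 - 9·x^2/4 - 3·√(3)·x/2 + 1/2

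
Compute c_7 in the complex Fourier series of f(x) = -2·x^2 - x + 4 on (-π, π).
Compute the real Fourier coefficients first: a_7 = 8/49, b_7 = -2/7.
Then c_7 = (a_7 − i·b_7)/2 = 4/49 + i/7.

Final answer: 4/49 + i/7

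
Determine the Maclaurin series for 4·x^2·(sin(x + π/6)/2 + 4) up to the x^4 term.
-x^4/2 + √(3)·x^3 + 17·x^2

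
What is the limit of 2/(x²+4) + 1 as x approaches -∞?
Evaluate the dominant behaviour as x → -∞; each term tends to a finite value or vanishes.
Limit = 1.

Final answer: 1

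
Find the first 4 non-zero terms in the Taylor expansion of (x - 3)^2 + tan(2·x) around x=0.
8·x^3/3 + x^2 - 4·x + 9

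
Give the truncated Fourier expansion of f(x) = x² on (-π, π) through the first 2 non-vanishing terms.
-4·cos(x) + π^2/3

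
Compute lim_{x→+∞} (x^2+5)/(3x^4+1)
This is an ∞/∞ indeterminate form as x → +∞.
Divide numerator and denominator by x^4 and let the lower-order terms vanish; the numerator's degree 2 is below the denominator's degree 4, so the quotient → 0.
Limit = 0.

Final answer: 0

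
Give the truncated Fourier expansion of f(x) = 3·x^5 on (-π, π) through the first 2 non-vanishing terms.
(-120·π^2 + 6·π^4 + 720)·sin(x) + (-3·π^4 - 45/2 + 15·π^2)·sin(2·x)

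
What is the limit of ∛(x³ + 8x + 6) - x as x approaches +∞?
This is an ∞ − ∞ indeterminate form.
Multiply by (A² + AB + B²)/(A² + AB + B²) where A = ∛(x³+8x + 6), B = x to use A³ − B³ = (A−B)(A²+AB+B²); the x³ terms cancel, leaving (8x + 6)/(A²+AB+B²) with denominator ~ 3x², so the limit is 0.
Limit = 0.

Final answer: 0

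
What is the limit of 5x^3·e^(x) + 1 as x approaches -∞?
The product is a 0·∞ indeterminate form at x → -∞.
Rewrite the product as 5x^3 / e^(-x) (an ∞/∞ form) and apply L'Hôpital, or use the standard hierarchy e^(|x|) ≫ |x^3| as x → -∞.
The indeterminate product → 0, so the limit = 1.

Final answer: 1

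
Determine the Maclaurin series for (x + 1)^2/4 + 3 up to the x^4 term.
x^2/4 + x/2 + 13/4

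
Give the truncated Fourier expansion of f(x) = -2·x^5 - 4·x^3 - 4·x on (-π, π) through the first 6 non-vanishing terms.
(-440 - 4·π^4 + 72·π^2)·sin(x) + (-6·π^2 + 13 + 2·π^4)·sin(2·x) + (-4·π^4/3 - 232/81 + 8·π^2/27)·sin(3·x) + (55/32 + 3·π^2/4 + π^4)·sin(4·x) + (-4·π^4/5 - 24·π^2/25 - 856/625)·sin(5·x) + (95/81 + 26·π^2/27 + 2·π^4/3)·sin(6·x)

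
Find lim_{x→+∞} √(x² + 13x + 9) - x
This is an ∞ − ∞ indeterminate form.
Multiply and divide by the conjugate √(x²+13x + 9) + x; the x² terms cancel, leaving (13x + 9)/(√(x²+13x + 9)+x) → 13/2.
Limit = 13/2.

Final answer: 13/2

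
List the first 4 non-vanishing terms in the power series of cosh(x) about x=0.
x^6/720 + x^4/24 + x^2/2 + 1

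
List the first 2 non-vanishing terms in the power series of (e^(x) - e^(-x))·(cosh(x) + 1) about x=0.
5·x^3/3 + 4·x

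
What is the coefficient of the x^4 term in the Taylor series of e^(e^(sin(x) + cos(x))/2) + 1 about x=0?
Expand to order 4: e^(e^(sin(x) + cos(x))/2) + 1 = x^4·(-e^(e/2 + 2)/8 - 5·e^(1 + e/2)/48 + e^(e/2 + 4)/384) + x^3·(-e^(1 + e/2)/4 + e^(e/2 + 3)/48) + x^2·e^(e/2 + 2)/8 + x·e^(1 + e/2)/2 + 1 + e^(e/2) + O(x^5).
The coefficient of x^4 is -e^(e/2 + 2)/8 - 5·e^(1 + e/2)/48 + e^(e/2 + 4)/384.

Final answer: -e^(e/2 + 2)/8 - 5·e^(1 + e/2)/48 + e^(e/2 + 4)/384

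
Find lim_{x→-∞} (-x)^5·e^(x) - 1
The product is a 0·∞ indeterminate form at x → -∞.
Rewrite the product as (-x)^5 / e^(-x) (an ∞/∞ form) and apply L'Hôpital, or use the standard hierarchy e^(|x|) ≫ |(-x)^5| as x → -∞.
The indeterminate product → 0, so the limit = -1.

Final answer: -1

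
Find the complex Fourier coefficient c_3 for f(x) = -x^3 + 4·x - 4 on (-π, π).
Compute the real Fourier coefficients first: a_3 = 0, b_3 = 28/9 - 2·π^2/3.
Then c_3 = (a_3 − i·b_3)/2 = -14·i/9 + i·π^2/3.

Final answer: -14·i/9 + i·π^2/3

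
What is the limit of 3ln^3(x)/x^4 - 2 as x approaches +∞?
The quotient is an ∞/∞ indeterminate form as x → +∞.
The polynomial denominator x^4 dominates the logarithmic numerator (any positive power of x ≫ ln^3(x) as x → ∞), so the quotient → 0.
Adding the constant: 0 - 2 = -2. Limit = -2.

Final answer: -2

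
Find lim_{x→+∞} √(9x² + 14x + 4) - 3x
As x → +∞: multiply by the conjugate to get (14x+4)/(√(9x²+14x+4)+3x); the denominator ~ 6x, so the limit is 14/6 = 7/3.
Limit = 7/3.

Final answer: 7/3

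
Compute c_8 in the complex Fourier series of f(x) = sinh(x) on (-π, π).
Compute the real Fourier coefficients first: a_8 = 0, b_8 = -16·sinh(π)/(65·π).
Then c_8 = (a_8 − i·b_8)/2 = 8·i·sinh(π)/(65·π).

Final answer: 8·i·sinh(π)/(65·π)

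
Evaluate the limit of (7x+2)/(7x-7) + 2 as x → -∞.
Evaluate the dominant behaviour as x → -∞; each term tends to a finite value or vanishes.
Limit = 3.

Final answer: 3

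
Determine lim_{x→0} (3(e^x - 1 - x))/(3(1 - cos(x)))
Both numerator and denominator → 0 as x → 0; this is a 0/0 indeterminate form.
Expand each to leading order near x = 0: numerator ~ 3·x^2/2, denominator ~ 3·x^2/2.
The limit of the ratio is 1.

Final answer: 1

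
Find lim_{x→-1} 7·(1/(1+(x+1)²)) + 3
Direct substitution at x = -1 gives 10.

Final answer: 10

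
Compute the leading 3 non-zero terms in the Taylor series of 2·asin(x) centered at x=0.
3·x^5/20 + x^3/3 + 2·x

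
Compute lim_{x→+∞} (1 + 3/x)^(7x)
As x → +∞: write (1 + 3/x)^(7x) = ((1 + 3/x)^x)^7 → (e^3)^7 = e^21.
Limit = e^(21).

Final answer: e^(21)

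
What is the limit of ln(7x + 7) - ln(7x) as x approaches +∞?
This is an ∞ − ∞ indeterminate form.
Combine the logarithms: ln(7x+7) − ln(7x) = ln((7x+7)/(7x)) = ln(1 + 7/(7x)) → ln(1) = 0.
Limit = 0.

Final answer: 0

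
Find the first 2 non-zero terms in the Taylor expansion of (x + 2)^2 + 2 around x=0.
4·x + 6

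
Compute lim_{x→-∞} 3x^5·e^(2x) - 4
The product is a 0·∞ indeterminate form at x → -∞.
Rewrite the product as 3x^5 / e^(-2x) (an ∞/∞ form) and apply L'Hôpital, or use the standard hierarchy e^(2|x|) ≫ |x^5| as x → -∞.
The indeterminate product → 0, so the limit = -4.

Final answer: -4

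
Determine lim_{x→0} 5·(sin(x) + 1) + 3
Direct substitution at x = 0 gives 8.

Final answer: 8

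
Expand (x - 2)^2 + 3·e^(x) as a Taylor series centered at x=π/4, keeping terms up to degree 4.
-π + π^2/16 + 4 + 3·e^(π/4) + (-4 + π/2 + 3·e^(π/4))·(x - π/4) + (1 + 3·e^(π/4)/2)·(x - π/4)^2 + e^(π/4)·(x - π/4)^3/2 + e^(π/4)·(x - π/4)^4/8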